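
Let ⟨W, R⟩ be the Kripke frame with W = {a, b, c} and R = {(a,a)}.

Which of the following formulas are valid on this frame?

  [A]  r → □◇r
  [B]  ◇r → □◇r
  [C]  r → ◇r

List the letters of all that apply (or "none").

A, B

R is not reflexive: not b R b.
R is symmetric: every R-edge is matched by its reverse.
R is euclidean: any two R-successors of the same world are R-related.
(A) r → □◇r is axiom B, which corresponds to symmetry. R is symmetric — valid.
(B) ◇r → □◇r is axiom 5, which corresponds to the euclidean property. R is euclidean — valid.
(C) r → ◇r is the dual of axiom T; it is valid on a frame exactly when R is reflexive. R is not reflexive, so not valid.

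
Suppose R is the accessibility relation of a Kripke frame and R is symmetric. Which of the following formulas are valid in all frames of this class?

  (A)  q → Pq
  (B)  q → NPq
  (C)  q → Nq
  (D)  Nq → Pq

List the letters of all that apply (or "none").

B

(A) q → Pq (the dual of axiom T) characterises the reflexive frames. Such an R need not be reflexive — not valid.
(B) q → NPq is axiom B, which corresponds to symmetry. Every such R is symmetric — valid.
(C) q → Nq is valid only on frames where every R-edge is a self-loop. Such an R need not be a subset of the identity — not valid.
(D) Nq → Pq (axiom D) characterises the serial frames. Such an R need not be serial — not valid.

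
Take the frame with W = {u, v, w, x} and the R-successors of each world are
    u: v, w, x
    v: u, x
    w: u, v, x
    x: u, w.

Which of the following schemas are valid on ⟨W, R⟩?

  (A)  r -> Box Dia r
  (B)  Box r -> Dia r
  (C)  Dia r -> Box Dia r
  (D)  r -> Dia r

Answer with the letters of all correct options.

B

R is not reflexive: not u R u.
R is not symmetric: v R x but not x R v.
R is not euclidean: u R v and u R w but not v R w.
R is serial: every world has an R-successor.
(A) r -> Box Dia r is axiom B, which corresponds to symmetry. R is not symmetric — not valid.
(B) Box r -> Dia r (axiom D) characterises the serial frames. R is serial — valid.
(C) Dia r -> Box Dia r is axiom 5; it is valid on a frame exactly when R is euclidean. R is not euclidean, so not valid.
(D) r -> Dia r is the dual of axiom T, which corresponds to reflexivity. R is not reflexive — not valid.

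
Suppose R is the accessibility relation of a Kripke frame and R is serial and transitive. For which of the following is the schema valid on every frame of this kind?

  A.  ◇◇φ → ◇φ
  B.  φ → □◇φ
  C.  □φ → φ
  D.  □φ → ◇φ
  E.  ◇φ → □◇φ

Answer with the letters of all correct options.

A, D

(A) ◇◇φ → ◇φ is the dual of axiom 4, which corresponds to transitivity. Every such R is transitive — valid.
(B) φ → □◇φ is axiom B; it is valid on a frame exactly when R is symmetric. Such an R need not be symmetric, so not valid.
(C) □φ → φ (axiom T) characterises the reflexive frames. Such an R need not be reflexive — not valid.
(D) □φ → ◇φ is axiom D, which corresponds to seriality. Every such R is serial — valid.
(E) ◇φ → □◇φ is axiom 5, which corresponds to the euclidean property. Such an R need not be euclidean — not valid.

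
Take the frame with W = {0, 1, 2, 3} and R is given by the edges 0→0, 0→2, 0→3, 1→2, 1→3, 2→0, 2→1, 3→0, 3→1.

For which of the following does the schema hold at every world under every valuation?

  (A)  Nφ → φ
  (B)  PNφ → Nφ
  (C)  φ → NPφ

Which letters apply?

R is not reflexive: not 1 R 1.
R is symmetric: every R-edge is matched by its reverse.
R is not euclidean: 0 R 2 and 0 R 3 but not 2 R 3.
(A) Nφ → φ (axiom T) characterises the reflexive frames. R is not reflexive — not valid.
(B) PNφ → Nφ is the dual of axiom 5; it is valid on a frame exactly when R is euclidean. R is not euclidean, so not valid.
(C) φ → NPφ (axiom B) characterises the symmetric frames. R is symmetric — valid.

C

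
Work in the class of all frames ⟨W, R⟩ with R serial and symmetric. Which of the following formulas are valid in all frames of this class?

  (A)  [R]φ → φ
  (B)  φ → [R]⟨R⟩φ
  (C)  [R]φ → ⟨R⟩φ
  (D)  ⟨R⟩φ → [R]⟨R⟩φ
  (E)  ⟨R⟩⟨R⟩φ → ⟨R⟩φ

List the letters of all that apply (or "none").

B, C

(A) [R]φ → φ is axiom T; it is valid on a frame exactly when R is reflexive. Such an R need not be reflexive, so not valid.
(B) φ → [R]⟨R⟩φ (axiom B) characterises the symmetric frames. Every such R is symmetric — valid.
(C) [R]φ → ⟨R⟩φ is axiom D; it is valid on a frame exactly when R is serial. Every such R is serial, so valid.
(D) ⟨R⟩φ → [R]⟨R⟩φ is axiom 5, which corresponds to the euclidean property. Such an R need not be euclidean — not valid.
(E) the dual of axiom 4: valid iff R is transitive. Such an R need not be transitive — not valid.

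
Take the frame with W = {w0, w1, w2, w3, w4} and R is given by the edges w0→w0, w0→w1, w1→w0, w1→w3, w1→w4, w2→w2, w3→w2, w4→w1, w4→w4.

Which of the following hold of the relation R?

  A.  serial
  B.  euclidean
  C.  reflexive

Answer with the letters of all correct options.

A

(A) serial: every world has an R-successor.
(B) not euclidean: w1 R w0 and w1 R w3 but not w0 R w3.
(C) not reflexive: not w1 R w1.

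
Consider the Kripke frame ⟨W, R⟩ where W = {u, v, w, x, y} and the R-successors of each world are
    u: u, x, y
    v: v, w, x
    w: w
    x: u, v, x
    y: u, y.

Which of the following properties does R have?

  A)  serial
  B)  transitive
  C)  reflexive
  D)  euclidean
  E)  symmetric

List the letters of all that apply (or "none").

A, C

(A) serial: every world has an R-successor.
(B) not transitive: u R x and x R v but not u R v.
(C) reflexive: each world relates to itself.
(D) not euclidean: u R x and u R y but not x R y.
(E) not symmetric: v R w but not w R v.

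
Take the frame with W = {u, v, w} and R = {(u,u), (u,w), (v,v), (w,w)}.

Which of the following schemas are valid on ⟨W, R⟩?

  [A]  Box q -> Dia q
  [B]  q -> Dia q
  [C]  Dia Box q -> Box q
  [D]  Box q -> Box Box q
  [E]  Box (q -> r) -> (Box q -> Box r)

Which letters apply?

R is reflexive: each world relates to itself.
R is transitive: R is closed under composition.
R is not euclidean: u R w and u R u but not w R u.
R is serial: every world has an R-successor.
(A) Box q -> Dia q is axiom D; it is valid on a frame exactly when R is serial. R is serial, so valid.
(B) q -> Dia q is the dual of axiom T; it is valid on a frame exactly when R is reflexive. R is reflexive, so valid.
(C) the dual of axiom 5: valid iff R is euclidean. R is not euclidean — not valid.
(D) Box q -> Box Box q is axiom 4; it is valid on a frame exactly when R is transitive. R is transitive, so valid.
(E) Box (q -> r) -> (Box q -> Box r) is axiom K, valid on every Kripke frame — valid.

A, B, D, E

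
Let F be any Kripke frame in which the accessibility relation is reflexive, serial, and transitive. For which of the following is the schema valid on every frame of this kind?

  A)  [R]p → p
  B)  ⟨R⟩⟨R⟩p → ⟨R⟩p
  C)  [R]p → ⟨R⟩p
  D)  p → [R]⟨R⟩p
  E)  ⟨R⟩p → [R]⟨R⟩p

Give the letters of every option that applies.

A, B, C

(A) [R]p → p is axiom T, which corresponds to reflexivity. Every such R is reflexive — valid.
(B) ⟨R⟩⟨R⟩p → ⟨R⟩p is the dual of axiom 4, which corresponds to transitivity. Every such R is transitive — valid.
(C) [R]p → ⟨R⟩p is axiom D; it is valid on a frame exactly when R is serial. Every such R is serial, so valid.
(D) p → [R]⟨R⟩p (axiom B) characterises the symmetric frames. Such an R need not be symmetric — not valid.
(E) ⟨R⟩p → [R]⟨R⟩p is axiom 5, which corresponds to the euclidean property. Such an R need not be euclidean — not valid.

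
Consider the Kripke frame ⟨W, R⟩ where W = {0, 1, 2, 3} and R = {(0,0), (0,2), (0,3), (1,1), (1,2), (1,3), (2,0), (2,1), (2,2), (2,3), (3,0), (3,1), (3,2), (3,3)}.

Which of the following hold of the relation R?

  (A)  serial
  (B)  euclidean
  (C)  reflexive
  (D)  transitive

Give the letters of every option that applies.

A, C

(A) serial: every world has an R-successor.
(B) not euclidean: 2 R 0 and 2 R 1 but not 0 R 1.
(C) reflexive: each world relates to itself.
(D) not transitive: 0 R 2 and 2 R 1 but not 0 R 1.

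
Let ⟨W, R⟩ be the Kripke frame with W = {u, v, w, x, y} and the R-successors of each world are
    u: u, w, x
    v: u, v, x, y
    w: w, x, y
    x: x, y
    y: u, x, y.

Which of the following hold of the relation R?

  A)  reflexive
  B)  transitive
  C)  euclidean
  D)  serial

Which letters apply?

(A) reflexive: each world relates to itself.
(B) not transitive: u R w and w R y but not u R y.
(C) not euclidean: u R w and u R u but not w R u.
(D) serial: every world has an R-successor.

A, D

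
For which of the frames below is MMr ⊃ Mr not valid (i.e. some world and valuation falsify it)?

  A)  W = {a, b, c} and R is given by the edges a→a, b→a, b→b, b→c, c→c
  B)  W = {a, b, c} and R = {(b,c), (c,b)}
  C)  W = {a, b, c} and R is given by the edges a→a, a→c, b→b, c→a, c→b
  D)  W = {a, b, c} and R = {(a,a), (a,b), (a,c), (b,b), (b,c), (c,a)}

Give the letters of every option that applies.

The schema MMr ⊃ Mr is the dual of axiom 4; it is valid on a frame iff R is transitive.
(A) R is transitive (R is closed under composition), so the schema is valid here.
(B) R is not transitive (b R c and c R b but not b R b), so the schema fails here.
(C) R is not transitive (a R c and c R b but not a R b), so the schema fails here.
(D) R is not transitive (b R c and c R a but not b R a), so the schema fails here.

B, C, D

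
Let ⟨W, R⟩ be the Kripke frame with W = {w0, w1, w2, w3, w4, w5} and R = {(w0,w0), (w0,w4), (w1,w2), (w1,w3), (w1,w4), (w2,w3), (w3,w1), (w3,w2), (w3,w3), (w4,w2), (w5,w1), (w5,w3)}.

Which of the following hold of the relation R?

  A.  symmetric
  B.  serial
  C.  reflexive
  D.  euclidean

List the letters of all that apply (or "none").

(A) not symmetric: w0 R w4 but not w4 R w0.
(B) serial: every world has an R-successor.
(C) not reflexive: not w1 R w1.
(D) not euclidean: w0 R w4 and w0 R w0 but not w4 R w0.

B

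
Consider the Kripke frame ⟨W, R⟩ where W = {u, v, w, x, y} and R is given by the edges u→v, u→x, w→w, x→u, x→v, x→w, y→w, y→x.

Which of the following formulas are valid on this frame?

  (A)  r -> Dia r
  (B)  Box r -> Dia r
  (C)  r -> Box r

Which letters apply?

R is not reflexive: not u R u.
R is not serial: v has no R-successor.
R is not a subset of the identity: u R v with u ≠ v.
(A) the dual of axiom T: valid iff R is reflexive. R is not reflexive — not valid.
(B) axiom D: valid iff R is serial. R is not serial — not valid.
(C) r -> Box r is equivalent to ◇p→p; it holds exactly when R ⊆ identity. Here R ⊄ identity — not valid.

none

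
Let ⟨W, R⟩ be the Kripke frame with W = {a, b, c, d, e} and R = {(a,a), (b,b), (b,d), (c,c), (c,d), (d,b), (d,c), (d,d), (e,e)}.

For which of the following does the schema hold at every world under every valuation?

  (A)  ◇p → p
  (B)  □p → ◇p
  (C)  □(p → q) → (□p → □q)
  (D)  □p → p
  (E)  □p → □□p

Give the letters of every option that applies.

R is reflexive: each world relates to itself.
R is not transitive: b R d and d R c but not b R c.
R is serial: every world has an R-successor.
R is not a subset of the identity: b R d with b ≠ d.
(A) ◇p → p is valid only on frames where every R-edge is a self-loop. Here R ⊄ identity — not valid.
(B) □p → ◇p is axiom D; it is valid on a frame exactly when R is serial. R is serial, so valid.
(C) □(p → q) → (□p → □q) is the K axiom; it holds on all frames — valid.
(D) axiom T: valid iff R is reflexive. R is reflexive — valid.
(E) □p → □□p (axiom 4) characterises the transitive frames. R is not transitive — not valid.

B, C, D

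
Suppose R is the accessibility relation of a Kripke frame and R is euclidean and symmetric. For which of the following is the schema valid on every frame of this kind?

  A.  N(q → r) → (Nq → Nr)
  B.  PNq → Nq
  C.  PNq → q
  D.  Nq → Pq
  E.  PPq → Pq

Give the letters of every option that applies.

A, B, C, E

A symmetric euclidean relation is transitive (uRv and vRw give vRu by symmetry, then uRw by the euclidean condition, applied at v).
(A) this is just K, valid on every normal frame.
(B) the dual of axiom 5: valid iff R is euclidean. Every such R is euclidean — valid.
(C) PNq → q (the dual of axiom B) characterises the symmetric frames. Every such R is symmetric — valid.
(D) Nq → Pq (axiom D) characterises the serial frames. Such an R need not be serial — not valid.
(E) the dual of axiom 4: valid iff R is transitive. Every such R is transitive — valid.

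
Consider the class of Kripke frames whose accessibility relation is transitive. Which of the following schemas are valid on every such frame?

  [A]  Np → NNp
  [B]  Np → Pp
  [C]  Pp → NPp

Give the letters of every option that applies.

(A) Np → NNp is axiom 4; it is valid on a frame exactly when R is transitive. Every such R is transitive, so valid.
(B) Np → Pp (axiom D) characterises the serial frames. Such an R need not be serial — not valid.
(C) Pp → NPp (axiom 5) characterises the euclidean frames. Such an R need not be euclidean — not valid.

A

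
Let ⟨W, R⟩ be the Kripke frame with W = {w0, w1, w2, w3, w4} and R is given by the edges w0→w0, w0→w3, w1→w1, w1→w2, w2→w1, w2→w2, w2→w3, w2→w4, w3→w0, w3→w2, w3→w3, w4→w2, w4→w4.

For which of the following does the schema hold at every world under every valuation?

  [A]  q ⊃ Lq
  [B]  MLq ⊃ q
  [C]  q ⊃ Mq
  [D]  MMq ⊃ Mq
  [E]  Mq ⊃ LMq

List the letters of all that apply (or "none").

B, C

R is reflexive: each world relates to itself.
R is symmetric: every R-edge is matched by its reverse.
R is not transitive: w0 R w3 and w3 R w2 but not w0 R w2.
R is not euclidean: w2 R w1 and w2 R w3 but not w1 R w3.
R is not a subset of the identity: w0 R w3 with w0 ≠ w3.
(A) q ⊃ Lq is valid only on frames where every R-edge is a self-loop. Here R ⊄ identity — not valid.
(B) MLq ⊃ q is the dual of axiom B; it is valid on a frame exactly when R is symmetric. R is symmetric, so valid.
(C) q ⊃ Mq is the dual of axiom T, which corresponds to reflexivity. R is reflexive — valid.
(D) MMq ⊃ Mq (the dual of axiom 4) characterises the transitive frames. R is not transitive — not valid.
(E) Mq ⊃ LMq is axiom 5; it is valid on a frame exactly when R is euclidean. R is not euclidean, so not valid.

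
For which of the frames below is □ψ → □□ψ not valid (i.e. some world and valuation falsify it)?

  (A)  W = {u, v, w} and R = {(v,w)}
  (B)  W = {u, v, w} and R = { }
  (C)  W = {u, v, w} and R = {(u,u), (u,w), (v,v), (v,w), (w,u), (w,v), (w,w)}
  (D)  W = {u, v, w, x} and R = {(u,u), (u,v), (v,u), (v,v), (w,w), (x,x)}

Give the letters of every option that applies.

The schema □ψ → □□ψ is axiom 4; it is valid on a frame iff R is transitive.
(A) R is transitive (R is closed under composition), so the schema is valid here.
(B) R is transitive (R is closed under composition), so the schema is valid here.
(C) R is not transitive (u R w and w R v but not u R v), so the schema fails here.
(D) R is transitive (R is closed under composition), so the schema is valid here.

C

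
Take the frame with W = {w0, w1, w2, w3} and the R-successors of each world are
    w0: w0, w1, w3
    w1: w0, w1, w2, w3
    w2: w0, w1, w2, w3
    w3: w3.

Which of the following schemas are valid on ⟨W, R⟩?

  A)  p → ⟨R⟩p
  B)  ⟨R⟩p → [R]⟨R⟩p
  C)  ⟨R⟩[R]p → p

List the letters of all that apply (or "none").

R is reflexive: each world relates to itself.
R is not symmetric: w0 R w3 but not w3 R w0.
R is not euclidean: w0 R w3 and w0 R w0 but not w3 R w0.
(A) p → ⟨R⟩p is the dual of axiom T; it is valid on a frame exactly when R is reflexive. R is reflexive, so valid.
(B) ⟨R⟩p → [R]⟨R⟩p is axiom 5; it is valid on a frame exactly when R is euclidean. R is not euclidean, so not valid.
(C) the dual of axiom B: valid iff R is symmetric. R is not symmetric — not valid.

A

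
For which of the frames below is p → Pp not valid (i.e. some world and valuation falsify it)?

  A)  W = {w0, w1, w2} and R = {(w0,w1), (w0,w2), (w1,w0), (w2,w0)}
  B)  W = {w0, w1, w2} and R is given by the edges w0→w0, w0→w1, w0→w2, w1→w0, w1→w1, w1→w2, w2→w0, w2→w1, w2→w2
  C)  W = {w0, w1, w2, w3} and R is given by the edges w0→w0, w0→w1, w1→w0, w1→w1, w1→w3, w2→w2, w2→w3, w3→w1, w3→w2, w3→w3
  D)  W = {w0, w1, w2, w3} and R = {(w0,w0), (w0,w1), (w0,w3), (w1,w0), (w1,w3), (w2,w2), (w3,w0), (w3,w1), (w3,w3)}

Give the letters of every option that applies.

The schema p → Pp is the dual of axiom T; it is valid on a frame iff R is reflexive.
(A) R is not reflexive (not w0 R w0), so the schema fails here.
(B) R is reflexive (each world relates to itself), so the schema is valid here.
(C) R is reflexive (each world relates to itself), so the schema is valid here.
(D) R is not reflexive (not w1 R w1), so the schema fails here.

A, D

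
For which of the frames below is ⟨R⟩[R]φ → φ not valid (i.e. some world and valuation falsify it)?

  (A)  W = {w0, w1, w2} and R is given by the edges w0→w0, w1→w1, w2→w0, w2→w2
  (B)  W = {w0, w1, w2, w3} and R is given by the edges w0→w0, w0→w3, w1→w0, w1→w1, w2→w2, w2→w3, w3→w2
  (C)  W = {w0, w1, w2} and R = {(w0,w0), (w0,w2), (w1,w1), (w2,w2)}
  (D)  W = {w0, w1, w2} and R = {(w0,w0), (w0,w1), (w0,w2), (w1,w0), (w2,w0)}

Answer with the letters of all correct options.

The schema ⟨R⟩[R]φ → φ is the dual of axiom B; it is valid on a frame iff R is symmetric.
(A) R is not symmetric (w2 R w0 but not w0 R w2), so the schema fails here.
(B) R is not symmetric (w0 R w3 but not w3 R w0), so the schema fails here.
(C) R is not symmetric (w0 R w2 but not w2 R w0), so the schema fails here.
(D) R is symmetric (every R-edge is matched by its reverse), so the schema is valid here.

A, B, C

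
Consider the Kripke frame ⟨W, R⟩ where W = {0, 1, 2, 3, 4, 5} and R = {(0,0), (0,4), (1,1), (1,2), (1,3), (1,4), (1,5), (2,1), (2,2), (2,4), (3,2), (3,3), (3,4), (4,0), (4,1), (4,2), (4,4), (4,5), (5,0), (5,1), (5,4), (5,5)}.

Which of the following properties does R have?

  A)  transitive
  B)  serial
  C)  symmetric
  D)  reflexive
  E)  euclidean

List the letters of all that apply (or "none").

B, D

(A) not transitive: 0 R 4 and 4 R 1 but not 0 R 1.
(B) serial: every world has an R-successor.
(C) not symmetric: 1 R 3 but not 3 R 1.
(D) reflexive: each world relates to itself.
(E) not euclidean: 1 R 2 and 1 R 3 but not 2 R 3.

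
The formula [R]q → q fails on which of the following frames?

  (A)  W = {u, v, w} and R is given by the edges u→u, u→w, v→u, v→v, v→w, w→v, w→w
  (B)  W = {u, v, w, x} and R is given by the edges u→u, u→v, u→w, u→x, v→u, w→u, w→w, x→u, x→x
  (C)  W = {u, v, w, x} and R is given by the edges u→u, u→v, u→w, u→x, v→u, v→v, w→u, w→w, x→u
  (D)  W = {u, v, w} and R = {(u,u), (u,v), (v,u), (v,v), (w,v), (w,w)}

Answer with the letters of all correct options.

The schema [R]q → q is axiom T; it is valid on a frame iff R is reflexive.
(A) R is reflexive (each world relates to itself), so the schema is valid here.
(B) R is not reflexive (not v R v), so the schema fails here.
(C) R is not reflexive (not x R x), so the schema fails here.
(D) R is reflexive (each world relates to itself), so the schema is valid here.

B, C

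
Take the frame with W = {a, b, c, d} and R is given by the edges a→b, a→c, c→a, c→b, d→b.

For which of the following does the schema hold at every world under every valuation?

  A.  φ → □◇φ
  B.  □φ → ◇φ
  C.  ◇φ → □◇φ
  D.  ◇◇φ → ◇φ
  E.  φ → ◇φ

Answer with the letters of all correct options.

R is not reflexive: not a R a.
R is not symmetric: a R b but not b R a.
R is not transitive: a R c and c R a but not a R a.
R is not euclidean: a R b and a R c but not b R c.
R is not serial: b has no R-successor.
(A) φ → □◇φ (axiom B) characterises the symmetric frames. R is not symmetric — not valid.
(B) □φ → ◇φ (axiom D) characterises the serial frames. R is not serial — not valid.
(C) axiom 5: valid iff R is euclidean. R is not euclidean — not valid.
(D) ◇◇φ → ◇φ (the dual of axiom 4) characterises the transitive frames. R is not transitive — not valid.
(E) φ → ◇φ (the dual of axiom T) characterises the reflexive frames. R is not reflexive — not valid.

none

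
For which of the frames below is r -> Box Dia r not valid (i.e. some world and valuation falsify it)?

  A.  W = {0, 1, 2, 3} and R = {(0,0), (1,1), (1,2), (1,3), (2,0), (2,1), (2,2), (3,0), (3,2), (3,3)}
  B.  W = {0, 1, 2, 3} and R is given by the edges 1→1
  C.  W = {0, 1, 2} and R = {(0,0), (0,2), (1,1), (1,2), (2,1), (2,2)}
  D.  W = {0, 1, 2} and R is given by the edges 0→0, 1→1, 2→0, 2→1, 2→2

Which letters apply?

A, C, D

The schema r -> Box Dia r is axiom B; it is valid on a frame iff R is symmetric.
(A) R is not symmetric (1 R 3 but not 3 R 1), so the schema fails here.
(B) R is symmetric (every R-edge is matched by its reverse), so the schema is valid here.
(C) R is not symmetric (0 R 2 but not 2 R 0), so the schema fails here.
(D) R is not symmetric (2 R 0 but not 0 R 2), so the schema fails here.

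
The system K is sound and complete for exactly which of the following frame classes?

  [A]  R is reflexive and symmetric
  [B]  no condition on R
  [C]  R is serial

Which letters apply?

B

(A) this class determines B (= KTB), not K.
(B) K is sound and complete for exactly this class.
(C) this class determines D, not K.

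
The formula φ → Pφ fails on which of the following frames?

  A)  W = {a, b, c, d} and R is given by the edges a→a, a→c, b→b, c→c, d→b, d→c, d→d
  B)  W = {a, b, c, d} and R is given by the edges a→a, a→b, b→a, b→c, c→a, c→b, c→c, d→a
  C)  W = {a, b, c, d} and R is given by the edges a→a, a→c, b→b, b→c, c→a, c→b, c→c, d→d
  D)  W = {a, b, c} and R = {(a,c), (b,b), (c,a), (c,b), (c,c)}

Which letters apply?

The schema φ → Pφ is the dual of axiom T; it is valid on a frame iff R is reflexive.
(A) R is reflexive (each world relates to itself), so the schema is valid here.
(B) R is not reflexive (not b R b), so the schema fails here.
(C) R is reflexive (each world relates to itself), so the schema is valid here.
(D) R is not reflexive (not a R a), so the schema fails here.

B, D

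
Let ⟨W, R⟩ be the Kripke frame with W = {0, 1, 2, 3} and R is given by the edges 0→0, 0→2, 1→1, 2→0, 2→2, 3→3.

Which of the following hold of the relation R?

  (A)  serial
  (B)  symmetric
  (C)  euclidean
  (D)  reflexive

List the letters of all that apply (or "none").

(A) serial: every world has an R-successor.
(B) symmetric: every R-edge is matched by its reverse.
(C) euclidean: any two R-successors of the same world are R-related.
(D) reflexive: each world relates to itself.

A, B, C, D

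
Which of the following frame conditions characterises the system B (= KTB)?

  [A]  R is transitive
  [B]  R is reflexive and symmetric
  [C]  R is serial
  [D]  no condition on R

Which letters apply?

B

(A) this class determines K4, not B (= KTB).
(B) B (= KTB) is sound and complete for exactly this class.
(C) this class determines D, not B (= KTB).
(D) this class determines K, not B (= KTB).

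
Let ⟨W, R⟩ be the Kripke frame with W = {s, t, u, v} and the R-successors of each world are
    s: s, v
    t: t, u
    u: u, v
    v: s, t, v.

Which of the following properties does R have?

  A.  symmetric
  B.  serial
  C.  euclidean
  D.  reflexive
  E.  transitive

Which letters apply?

B, D

(A) not symmetric: t R u but not u R t.
(B) serial: every world has an R-successor.
(C) not euclidean: t R u and t R t but not u R t.
(D) reflexive: each world relates to itself.
(E) not transitive: s R v and v R t but not s R t.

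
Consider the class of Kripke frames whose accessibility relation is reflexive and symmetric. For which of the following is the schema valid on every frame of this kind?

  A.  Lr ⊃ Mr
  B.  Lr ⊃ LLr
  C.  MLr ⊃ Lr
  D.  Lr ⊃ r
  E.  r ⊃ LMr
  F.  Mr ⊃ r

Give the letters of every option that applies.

A, D, E

Reflexive relations are serial.
(A) Lr ⊃ Mr is axiom D, which corresponds to seriality. Every such R is serial — valid.
(B) Lr ⊃ LLr is axiom 4; it is valid on a frame exactly when R is transitive. Such an R need not be transitive, so not valid.
(C) the dual of axiom 5: valid iff R is euclidean. Such an R need not be euclidean — not valid.
(D) Lr ⊃ r is axiom T; it is valid on a frame exactly when R is reflexive. Every such R is reflexive, so valid.
(E) axiom B: valid iff R is symmetric. Every such R is symmetric — valid.
(F) Mr ⊃ r is valid only on frames where every R-edge is a self-loop. Such an R need not be a subset of the identity — not valid.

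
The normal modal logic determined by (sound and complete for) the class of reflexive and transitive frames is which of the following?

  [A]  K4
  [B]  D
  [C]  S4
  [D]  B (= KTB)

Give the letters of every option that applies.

C

(A) K4 is determined by the class of transitive frames.
(B) D is determined by the class of serial frames.
(C) S4 is determined by exactly this class.
(D) B (= KTB) is determined by the class of reflexive and symmetric frames.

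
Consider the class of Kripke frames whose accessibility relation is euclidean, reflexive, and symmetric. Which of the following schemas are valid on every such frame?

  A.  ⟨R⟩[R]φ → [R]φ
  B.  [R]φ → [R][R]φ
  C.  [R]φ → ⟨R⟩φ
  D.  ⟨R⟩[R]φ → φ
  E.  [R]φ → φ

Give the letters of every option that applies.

A relation that is euclidean, reflexive, and symmetric is also serial and transitive.
(A) ⟨R⟩[R]φ → [R]φ is the dual of axiom 5; it is valid on a frame exactly when R is euclidean. Every such R is euclidean, so valid.
(B) axiom 4: valid iff R is transitive. Every such R is transitive — valid.
(C) [R]φ → ⟨R⟩φ (axiom D) characterises the serial frames. Every such R is serial — valid.
(D) ⟨R⟩[R]φ → φ is the dual of axiom B; it is valid on a frame exactly when R is symmetric. Every such R is symmetric, so valid.
(E) [R]φ → φ is axiom T; it is valid on a frame exactly when R is reflexive. Every such R is reflexive, so valid.

A, B, C, D, E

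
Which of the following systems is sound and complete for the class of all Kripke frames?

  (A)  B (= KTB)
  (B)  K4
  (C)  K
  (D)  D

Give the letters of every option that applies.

(A) B (= KTB) is determined by the class of reflexive and symmetric frames.
(B) K4 is determined by the class of transitive frames.
(C) K is determined by exactly this class.
(D) D is determined by the class of serial frames.

C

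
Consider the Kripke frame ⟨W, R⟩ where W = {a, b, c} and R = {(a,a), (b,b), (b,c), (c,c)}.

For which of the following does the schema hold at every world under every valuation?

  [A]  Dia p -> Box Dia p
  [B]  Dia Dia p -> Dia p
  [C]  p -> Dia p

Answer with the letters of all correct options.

B, C

R is reflexive: each world relates to itself.
R is transitive: R is closed under composition.
R is not euclidean: b R c and b R b but not c R b.
(A) axiom 5: valid iff R is euclidean. R is not euclidean — not valid.
(B) the dual of axiom 4: valid iff R is transitive. R is transitive — valid.
(C) p -> Dia p is the dual of axiom T, which corresponds to reflexivity. R is reflexive — valid.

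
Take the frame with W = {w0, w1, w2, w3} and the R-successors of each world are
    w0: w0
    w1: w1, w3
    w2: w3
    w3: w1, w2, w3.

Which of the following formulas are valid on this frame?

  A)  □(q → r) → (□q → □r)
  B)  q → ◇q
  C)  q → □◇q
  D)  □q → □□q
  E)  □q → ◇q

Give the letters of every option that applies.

A, C, E

R is not reflexive: not w2 R w2.
R is symmetric: every R-edge is matched by its reverse.
R is not transitive: w1 R w3 and w3 R w2 but not w1 R w2.
R is serial: every world has an R-successor.
(A) □(q → r) → (□q → □r) is axiom K, valid on every Kripke frame — valid.
(B) q → ◇q is the dual of axiom T; it is valid on a frame exactly when R is reflexive. R is not reflexive, so not valid.
(C) q → □◇q is axiom B; it is valid on a frame exactly when R is symmetric. R is symmetric, so valid.
(D) □q → □□q (axiom 4) characterises the transitive frames. R is not transitive — not valid.
(E) axiom D: valid iff R is serial. R is serial — valid.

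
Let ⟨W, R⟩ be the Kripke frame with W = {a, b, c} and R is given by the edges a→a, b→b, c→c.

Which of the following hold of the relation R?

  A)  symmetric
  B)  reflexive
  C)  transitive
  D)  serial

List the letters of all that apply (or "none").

A, B, C, D

(A) symmetric: every R-edge is matched by its reverse.
(B) reflexive: each world relates to itself.
(C) transitive: R is closed under composition.
(D) serial: every world has an R-successor.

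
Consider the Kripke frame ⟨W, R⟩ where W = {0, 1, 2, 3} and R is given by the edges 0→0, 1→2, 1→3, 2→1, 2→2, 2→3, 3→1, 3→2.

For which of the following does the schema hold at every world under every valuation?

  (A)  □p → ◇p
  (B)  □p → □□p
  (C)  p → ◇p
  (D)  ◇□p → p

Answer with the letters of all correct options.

R is not reflexive: not 1 R 1.
R is symmetric: every R-edge is matched by its reverse.
R is not transitive: 1 R 2 and 2 R 1 but not 1 R 1.
R is serial: every world has an R-successor.
(A) axiom D: valid iff R is serial. R is serial — valid.
(B) □p → □□p (axiom 4) characterises the transitive frames. R is not transitive — not valid.
(C) p → ◇p is the dual of axiom T, which corresponds to reflexivity. R is not reflexive — not valid.
(D) the dual of axiom B: valid iff R is symmetric. R is symmetric — valid.

A, D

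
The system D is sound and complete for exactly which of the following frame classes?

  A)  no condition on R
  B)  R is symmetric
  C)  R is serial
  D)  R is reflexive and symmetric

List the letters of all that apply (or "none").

C

(A) this class determines K, not D.
(B) this class determines KB, not D.
(C) D is sound and complete for exactly this class.
(D) this class determines B (= KTB), not D.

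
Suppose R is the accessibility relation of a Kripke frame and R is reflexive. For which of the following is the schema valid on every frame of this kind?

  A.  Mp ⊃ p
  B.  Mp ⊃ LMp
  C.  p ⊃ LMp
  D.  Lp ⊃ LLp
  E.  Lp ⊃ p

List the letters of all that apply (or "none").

E

A reflexive relation is serial.
(A) Mp ⊃ p is valid only on frames where every R-edge is a self-loop. Such an R need not be a subset of the identity — not valid.
(B) Mp ⊃ LMp is axiom 5, which corresponds to the euclidean property. Such an R need not be euclidean — not valid.
(C) p ⊃ LMp is axiom B; it is valid on a frame exactly when R is symmetric. Such an R need not be symmetric, so not valid.
(D) Lp ⊃ LLp is axiom 4, which corresponds to transitivity. Such an R need not be transitive — not valid.
(E) axiom T: valid iff R is reflexive. Every such R is reflexive — valid.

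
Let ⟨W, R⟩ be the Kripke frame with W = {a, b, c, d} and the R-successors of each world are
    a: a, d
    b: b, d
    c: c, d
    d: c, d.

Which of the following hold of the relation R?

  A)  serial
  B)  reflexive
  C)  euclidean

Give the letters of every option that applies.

(A) serial: every world has an R-successor.
(B) reflexive: each world relates to itself.
(C) not euclidean: a R d and a R a but not d R a.

A, B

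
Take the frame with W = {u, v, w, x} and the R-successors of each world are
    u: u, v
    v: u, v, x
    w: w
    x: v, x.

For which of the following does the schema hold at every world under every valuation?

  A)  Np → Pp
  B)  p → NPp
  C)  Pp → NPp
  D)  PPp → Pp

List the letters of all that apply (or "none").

A, B

R is symmetric: every R-edge is matched by its reverse.
R is not transitive: u R v and v R x but not u R x.
R is not euclidean: v R u and v R x but not u R x.
R is serial: every world has an R-successor.
(A) axiom D: valid iff R is serial. R is serial — valid.
(B) p → NPp is axiom B, which corresponds to symmetry. R is symmetric — valid.
(C) axiom 5: valid iff R is euclidean. R is not euclidean — not valid.
(D) PPp → Pp is the dual of axiom 4; it is valid on a frame exactly when R is transitive. R is not transitive, so not valid.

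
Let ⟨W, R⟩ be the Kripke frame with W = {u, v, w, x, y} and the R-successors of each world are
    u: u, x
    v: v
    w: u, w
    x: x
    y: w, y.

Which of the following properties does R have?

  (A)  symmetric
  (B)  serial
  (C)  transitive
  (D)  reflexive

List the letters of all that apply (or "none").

(A) not symmetric: u R x but not x R u.
(B) serial: every world has an R-successor.
(C) not transitive: w R u and u R x but not w R x.
(D) reflexive: each world relates to itself.

B, D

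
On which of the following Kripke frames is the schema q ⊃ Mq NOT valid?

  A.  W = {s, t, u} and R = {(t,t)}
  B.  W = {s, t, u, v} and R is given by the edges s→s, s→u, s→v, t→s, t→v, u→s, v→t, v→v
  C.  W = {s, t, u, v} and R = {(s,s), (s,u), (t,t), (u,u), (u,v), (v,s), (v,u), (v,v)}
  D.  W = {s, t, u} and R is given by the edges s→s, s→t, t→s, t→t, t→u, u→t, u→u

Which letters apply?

The schema q ⊃ Mq is the dual of axiom T; it is valid on a frame iff R is reflexive.
(A) R is not reflexive (not s R s), so the schema fails here.
(B) R is not reflexive (not t R t), so the schema fails here.
(C) R is reflexive (each world relates to itself), so the schema is valid here.
(D) R is reflexive (each world relates to itself), so the schema is valid here.

A, B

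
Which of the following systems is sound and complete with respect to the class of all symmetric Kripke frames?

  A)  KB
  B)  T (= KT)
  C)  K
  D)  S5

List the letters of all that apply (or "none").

(A) KB is determined by exactly this class.
(B) T (= KT) is determined by the class of reflexive frames.
(C) K is determined by the class of arbitrary frames.
(D) S5 is determined by the class of reflexive, symmetric, and transitive frames.

A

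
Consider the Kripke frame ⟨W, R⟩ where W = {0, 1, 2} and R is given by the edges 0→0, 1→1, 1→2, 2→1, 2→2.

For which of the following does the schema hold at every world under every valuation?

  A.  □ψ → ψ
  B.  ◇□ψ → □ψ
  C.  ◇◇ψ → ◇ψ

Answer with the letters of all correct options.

A, B, C

R is reflexive: each world relates to itself.
R is transitive: R is closed under composition.
R is euclidean: any two R-successors of the same world are R-related.
(A) axiom T: valid iff R is reflexive. R is reflexive — valid.
(B) ◇□ψ → □ψ is the dual of axiom 5, which corresponds to the euclidean property. R is euclidean — valid.
(C) ◇◇ψ → ◇ψ (the dual of axiom 4) characterises the transitive frames. R is transitive — valid.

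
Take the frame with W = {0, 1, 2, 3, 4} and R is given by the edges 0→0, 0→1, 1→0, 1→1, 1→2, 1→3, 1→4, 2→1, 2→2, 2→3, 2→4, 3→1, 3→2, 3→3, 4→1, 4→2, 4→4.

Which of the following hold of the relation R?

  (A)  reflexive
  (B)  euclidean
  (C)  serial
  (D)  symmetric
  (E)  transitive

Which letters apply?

(A) reflexive: each world relates to itself.
(B) not euclidean: 1 R 0 and 1 R 2 but not 0 R 2.
(C) serial: every world has an R-successor.
(D) symmetric: every R-edge is matched by its reverse.
(E) not transitive: 0 R 1 and 1 R 2 but not 0 R 2.

A, C, D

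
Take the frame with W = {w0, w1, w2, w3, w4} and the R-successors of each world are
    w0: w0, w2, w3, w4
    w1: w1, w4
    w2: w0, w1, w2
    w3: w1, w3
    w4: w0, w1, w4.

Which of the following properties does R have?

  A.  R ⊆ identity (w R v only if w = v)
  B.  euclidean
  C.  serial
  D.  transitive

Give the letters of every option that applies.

(A) not ⊆ identity: w0 R w2 with w0 ≠ w2.
(B) not euclidean: w0 R w2 and w0 R w3 but not w2 R w3.
(C) serial: every world has an R-successor.
(D) not transitive: w0 R w2 and w2 R w1 but not w0 R w1.

C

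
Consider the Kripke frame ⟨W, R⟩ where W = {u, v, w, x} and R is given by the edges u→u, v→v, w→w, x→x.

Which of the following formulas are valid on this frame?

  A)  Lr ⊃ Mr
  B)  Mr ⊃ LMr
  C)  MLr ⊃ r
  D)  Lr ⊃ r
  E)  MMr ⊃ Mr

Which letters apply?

A, B, C, D, E

R is reflexive: each world relates to itself.
R is symmetric: every R-edge is matched by its reverse.
R is transitive: R is closed under composition.
R is euclidean: any two R-successors of the same world are R-related.
R is serial: every world has an R-successor.
(A) Lr ⊃ Mr (axiom D) characterises the serial frames. R is serial — valid.
(B) Mr ⊃ LMr (axiom 5) characterises the euclidean frames. R is euclidean — valid.
(C) MLr ⊃ r is the dual of axiom B; it is valid on a frame exactly when R is symmetric. R is symmetric, so valid.
(D) axiom T: valid iff R is reflexive. R is reflexive — valid.
(E) MMr ⊃ Mr (the dual of axiom 4) characterises the transitive frames. R is transitive — valid.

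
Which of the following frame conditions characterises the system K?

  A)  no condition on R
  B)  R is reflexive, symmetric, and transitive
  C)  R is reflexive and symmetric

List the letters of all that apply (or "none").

(A) K is sound and complete for exactly this class.
(B) this class determines S5, not K.
(C) this class determines B (= KTB), not K.

A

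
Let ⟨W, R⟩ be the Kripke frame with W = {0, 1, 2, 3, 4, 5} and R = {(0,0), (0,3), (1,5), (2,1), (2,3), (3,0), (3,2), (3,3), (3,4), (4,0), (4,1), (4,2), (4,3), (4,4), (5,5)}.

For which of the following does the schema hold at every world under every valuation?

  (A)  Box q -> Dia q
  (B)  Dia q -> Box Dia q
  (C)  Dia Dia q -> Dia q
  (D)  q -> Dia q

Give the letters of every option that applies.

A

R is not reflexive: not 1 R 1.
R is not transitive: 0 R 3 and 3 R 2 but not 0 R 2.
R is not euclidean: 2 R 1 and 2 R 3 but not 1 R 3.
R is serial: every world has an R-successor.
(A) Box q -> Dia q (axiom D) characterises the serial frames. R is serial — valid.
(B) Dia q -> Box Dia q is axiom 5; it is valid on a frame exactly when R is euclidean. R is not euclidean, so not valid.
(C) Dia Dia q -> Dia q is the dual of axiom 4; it is valid on a frame exactly when R is transitive. R is not transitive, so not valid.
(D) q -> Dia q is the dual of axiom T, which corresponds to reflexivity. R is not reflexive — not valid.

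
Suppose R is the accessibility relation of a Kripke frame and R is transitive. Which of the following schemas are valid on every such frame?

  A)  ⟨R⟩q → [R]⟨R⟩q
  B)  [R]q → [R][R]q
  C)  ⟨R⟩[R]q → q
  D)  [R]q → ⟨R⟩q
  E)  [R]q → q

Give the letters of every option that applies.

B

(A) ⟨R⟩q → [R]⟨R⟩q (axiom 5) characterises the euclidean frames. Such an R need not be euclidean — not valid.
(B) [R]q → [R][R]q (axiom 4) characterises the transitive frames. Every such R is transitive — valid.
(C) the dual of axiom B: valid iff R is symmetric. Such an R need not be symmetric — not valid.
(D) [R]q → ⟨R⟩q (axiom D) characterises the serial frames. Such an R need not be serial — not valid.
(E) [R]q → q (axiom T) characterises the reflexive frames. Such an R need not be reflexive — not valid.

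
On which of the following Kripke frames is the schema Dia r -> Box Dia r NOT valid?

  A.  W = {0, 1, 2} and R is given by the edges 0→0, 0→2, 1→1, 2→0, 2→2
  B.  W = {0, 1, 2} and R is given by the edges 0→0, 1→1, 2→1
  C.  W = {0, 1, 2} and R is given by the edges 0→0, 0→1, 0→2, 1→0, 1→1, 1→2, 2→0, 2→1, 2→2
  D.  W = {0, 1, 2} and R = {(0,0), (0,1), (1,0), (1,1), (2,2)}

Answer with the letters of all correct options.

The schema Dia r -> Box Dia r is axiom 5; it is valid on a frame iff R is euclidean.
(A) R is euclidean (any two R-successors of the same world are R-related), so the schema is valid here.
(B) R is euclidean (any two R-successors of the same world are R-related), so the schema is valid here.
(C) R is euclidean (any two R-successors of the same world are R-related), so the schema is valid here.
(D) R is euclidean (any two R-successors of the same world are R-related), so the schema is valid here.

none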